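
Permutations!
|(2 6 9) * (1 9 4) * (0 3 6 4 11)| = |(0 3 6 11)(1 9 2 4)| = 4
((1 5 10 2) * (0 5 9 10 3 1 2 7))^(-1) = (0 7 10 9 1 3 5)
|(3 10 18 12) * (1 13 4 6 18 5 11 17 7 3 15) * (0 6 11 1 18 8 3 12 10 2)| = 55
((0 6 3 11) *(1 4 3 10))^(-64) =(0 11 3 4 1 10 6)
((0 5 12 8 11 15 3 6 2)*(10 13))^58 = ((0 5 12 8 11 15 3 6 2)(10 13))^58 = (0 11 2 8 6 12 3 5 15)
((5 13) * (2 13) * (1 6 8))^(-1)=(1 8 6)(2 5 13)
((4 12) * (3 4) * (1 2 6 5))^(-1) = (1 5 6 2)(3 12 4)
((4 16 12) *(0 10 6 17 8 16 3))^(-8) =(0 10 6 17 8 16 12 4 3)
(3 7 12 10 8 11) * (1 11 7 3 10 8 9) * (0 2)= [2, 11, 0, 3, 4, 5, 6, 12, 7, 1, 9, 10, 8]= (0 2)(1 11 10 9)(7 12 8)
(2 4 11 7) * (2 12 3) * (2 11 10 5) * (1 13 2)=(1 13 2 4 10 5)(3 11 7 12)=[0, 13, 4, 11, 10, 1, 6, 12, 8, 9, 5, 7, 3, 2]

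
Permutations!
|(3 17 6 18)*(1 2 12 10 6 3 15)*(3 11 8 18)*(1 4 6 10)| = |(1 2 12)(3 17 11 8 18 15 4 6)| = 24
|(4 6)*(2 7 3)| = |(2 7 3)(4 6)| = 6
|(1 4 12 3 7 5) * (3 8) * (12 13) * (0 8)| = 9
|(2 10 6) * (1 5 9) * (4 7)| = 6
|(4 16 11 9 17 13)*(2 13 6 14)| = |(2 13 4 16 11 9 17 6 14)| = 9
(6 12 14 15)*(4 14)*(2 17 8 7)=[0, 1, 17, 3, 14, 5, 12, 2, 7, 9, 10, 11, 4, 13, 15, 6, 16, 8]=(2 17 8 7)(4 14 15 6 12)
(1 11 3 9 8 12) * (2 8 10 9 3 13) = (1 11 13 2 8 12)(9 10) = [0, 11, 8, 3, 4, 5, 6, 7, 12, 10, 9, 13, 1, 2]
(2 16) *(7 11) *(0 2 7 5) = (0 2 16 7 11 5) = [2, 1, 16, 3, 4, 0, 6, 11, 8, 9, 10, 5, 12, 13, 14, 15, 7]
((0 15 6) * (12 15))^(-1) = (0 6 15 12)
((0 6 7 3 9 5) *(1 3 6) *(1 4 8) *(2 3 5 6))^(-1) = ((0 4 8 1 5)(2 3 9 6 7))^(-1) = (0 5 1 8 4)(2 7 6 9 3)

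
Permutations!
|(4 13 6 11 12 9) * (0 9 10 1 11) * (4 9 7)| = 20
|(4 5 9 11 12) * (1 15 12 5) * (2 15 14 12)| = 12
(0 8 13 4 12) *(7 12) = (0 8 13 4 7 12) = [8, 1, 2, 3, 7, 5, 6, 12, 13, 9, 10, 11, 0, 4]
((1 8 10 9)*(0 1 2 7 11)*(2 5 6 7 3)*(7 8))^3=(0 11 7 1)(2 3)(5 10 6 9 8)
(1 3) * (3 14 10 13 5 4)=(1 14 10 13 5 4 3)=[0, 14, 2, 1, 3, 4, 6, 7, 8, 9, 13, 11, 12, 5, 10]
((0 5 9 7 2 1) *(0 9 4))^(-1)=(0 4 5)(1 2 7 9)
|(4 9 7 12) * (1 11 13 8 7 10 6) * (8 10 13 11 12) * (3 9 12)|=|(1 3 9 13 10 6)(4 12)(7 8)|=6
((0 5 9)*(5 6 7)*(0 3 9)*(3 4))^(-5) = (0 5 7 6)(3 9 4)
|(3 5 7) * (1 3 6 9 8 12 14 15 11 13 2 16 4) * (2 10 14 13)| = 16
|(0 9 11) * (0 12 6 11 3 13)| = |(0 9 3 13)(6 11 12)| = 12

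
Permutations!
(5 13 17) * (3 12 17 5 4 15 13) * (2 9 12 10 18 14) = (2 9 12 17 4 15 13 5 3 10 18 14) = [0, 1, 9, 10, 15, 3, 6, 7, 8, 12, 18, 11, 17, 5, 2, 13, 16, 4, 14]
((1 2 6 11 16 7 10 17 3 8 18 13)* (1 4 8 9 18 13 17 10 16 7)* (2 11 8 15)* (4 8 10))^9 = (1 11 7 16)(2 15 4 10 6)(3 9 18 17)(8 13)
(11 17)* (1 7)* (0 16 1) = [16, 7, 2, 3, 4, 5, 6, 0, 8, 9, 10, 17, 12, 13, 14, 15, 1, 11] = (0 16 1 7)(11 17)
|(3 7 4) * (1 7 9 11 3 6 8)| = |(1 7 4 6 8)(3 9 11)| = 15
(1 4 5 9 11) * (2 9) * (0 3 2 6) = (0 3 2 9 11 1 4 5 6) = [3, 4, 9, 2, 5, 6, 0, 7, 8, 11, 10, 1]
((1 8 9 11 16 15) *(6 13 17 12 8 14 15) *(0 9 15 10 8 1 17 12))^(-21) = (0 13 8 11 1 17 6 10 9 12 15 16 14)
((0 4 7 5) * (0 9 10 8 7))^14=(5 7 8 10 9)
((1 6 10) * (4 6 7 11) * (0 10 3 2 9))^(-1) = (0 9 2 3 6 4 11 7 1 10)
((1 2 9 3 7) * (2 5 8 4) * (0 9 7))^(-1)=(0 3 9)(1 7 2 4 8 5)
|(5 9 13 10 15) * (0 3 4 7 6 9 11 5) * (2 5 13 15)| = 35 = |(0 3 4 7 6 9 15)(2 5 11 13 10)|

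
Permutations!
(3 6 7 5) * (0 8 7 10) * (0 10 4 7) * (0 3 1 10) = (0 8 3 6 4 7 5 1 10) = [8, 10, 2, 6, 7, 1, 4, 5, 3, 9, 0]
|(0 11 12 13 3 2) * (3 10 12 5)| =|(0 11 5 3 2)(10 12 13)| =15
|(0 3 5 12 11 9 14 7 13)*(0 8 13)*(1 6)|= |(0 3 5 12 11 9 14 7)(1 6)(8 13)|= 8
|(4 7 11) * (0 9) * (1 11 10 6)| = |(0 9)(1 11 4 7 10 6)| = 6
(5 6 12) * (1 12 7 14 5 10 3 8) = (1 12 10 3 8)(5 6 7 14) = [0, 12, 2, 8, 4, 6, 7, 14, 1, 9, 3, 11, 10, 13, 5]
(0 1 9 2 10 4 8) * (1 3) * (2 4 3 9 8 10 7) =(0 9 4 10 3 1 8)(2 7) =[9, 8, 7, 1, 10, 5, 6, 2, 0, 4, 3]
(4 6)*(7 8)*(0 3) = (0 3)(4 6)(7 8) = [3, 1, 2, 0, 6, 5, 4, 8, 7]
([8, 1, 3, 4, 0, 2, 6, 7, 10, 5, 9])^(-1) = [4, 1, 5, 2, 3, 9, 6, 7, 0, 10, 8]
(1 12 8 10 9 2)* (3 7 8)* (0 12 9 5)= (0 12 3 7 8 10 5)(1 9 2)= [12, 9, 1, 7, 4, 0, 6, 8, 10, 2, 5, 11, 3]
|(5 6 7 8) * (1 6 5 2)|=5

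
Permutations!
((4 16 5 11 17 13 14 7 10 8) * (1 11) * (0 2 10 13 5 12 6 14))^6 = (0 12 2 6 10 14 8 7 4 13 16)(1 17)(5 11)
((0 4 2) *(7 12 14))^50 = ((0 4 2)(7 12 14))^50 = (0 2 4)(7 14 12)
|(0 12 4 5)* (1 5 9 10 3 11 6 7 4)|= 28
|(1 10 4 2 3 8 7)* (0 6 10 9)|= 10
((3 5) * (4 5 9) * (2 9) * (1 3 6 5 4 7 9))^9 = ((1 3 2)(5 6)(7 9))^9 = (5 6)(7 9)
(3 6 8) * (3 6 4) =(3 4)(6 8) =[0, 1, 2, 4, 3, 5, 8, 7, 6]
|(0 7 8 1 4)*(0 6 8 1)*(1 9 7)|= 10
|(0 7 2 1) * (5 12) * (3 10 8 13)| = 4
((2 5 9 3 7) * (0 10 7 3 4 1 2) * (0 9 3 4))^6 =(0 7)(1 2 5 3 4)(9 10)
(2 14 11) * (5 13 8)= [0, 1, 14, 3, 4, 13, 6, 7, 5, 9, 10, 2, 12, 8, 11]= (2 14 11)(5 13 8)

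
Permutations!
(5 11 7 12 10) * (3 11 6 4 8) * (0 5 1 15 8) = [5, 15, 2, 11, 0, 6, 4, 12, 3, 9, 1, 7, 10, 13, 14, 8] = (0 5 6 4)(1 15 8 3 11 7 12 10)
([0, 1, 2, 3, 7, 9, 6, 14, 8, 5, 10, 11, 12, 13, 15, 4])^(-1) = (4 15 14 7)(5 9)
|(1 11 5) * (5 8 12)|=|(1 11 8 12 5)|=5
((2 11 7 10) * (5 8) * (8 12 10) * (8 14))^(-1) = ((2 11 7 14 8 5 12 10))^(-1) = (2 10 12 5 8 14 7 11)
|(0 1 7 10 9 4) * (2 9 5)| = 8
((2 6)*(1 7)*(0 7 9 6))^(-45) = (0 9)(1 2)(6 7) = ((0 7 1 9 6 2))^(-45)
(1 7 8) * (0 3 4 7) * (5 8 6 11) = [3, 0, 2, 4, 7, 8, 11, 6, 1, 9, 10, 5] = (0 3 4 7 6 11 5 8 1)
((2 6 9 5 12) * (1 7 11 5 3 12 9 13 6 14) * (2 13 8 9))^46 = (1 2 11)(3 8 13)(5 7 14)(6 12 9)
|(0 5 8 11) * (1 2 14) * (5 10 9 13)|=|(0 10 9 13 5 8 11)(1 2 14)|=21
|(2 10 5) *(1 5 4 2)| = 6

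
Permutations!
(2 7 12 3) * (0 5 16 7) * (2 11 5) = (0 2)(3 11 5 16 7 12) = [2, 1, 0, 11, 4, 16, 6, 12, 8, 9, 10, 5, 3, 13, 14, 15, 7]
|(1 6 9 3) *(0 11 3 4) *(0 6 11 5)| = 6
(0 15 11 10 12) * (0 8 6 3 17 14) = (0 15 11 10 12 8 6 3 17 14) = [15, 1, 2, 17, 4, 5, 3, 7, 6, 9, 12, 10, 8, 13, 0, 11, 16, 14]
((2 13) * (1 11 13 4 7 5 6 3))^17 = ((1 11 13 2 4 7 5 6 3))^17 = (1 3 6 5 7 4 2 13 11)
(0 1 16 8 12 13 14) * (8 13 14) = [1, 16, 2, 3, 4, 5, 6, 7, 12, 9, 10, 11, 14, 8, 0, 15, 13] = (0 1 16 13 8 12 14)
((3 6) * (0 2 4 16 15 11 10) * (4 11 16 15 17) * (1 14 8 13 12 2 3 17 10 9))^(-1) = (0 10 16 15 4 17 6 3)(1 9 11 2 12 13 8 14)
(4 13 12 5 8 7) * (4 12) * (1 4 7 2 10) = (1 4 13 7 12 5 8 2 10) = [0, 4, 10, 3, 13, 8, 6, 12, 2, 9, 1, 11, 5, 7]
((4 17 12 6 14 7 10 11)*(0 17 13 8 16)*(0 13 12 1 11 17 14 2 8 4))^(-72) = ((0 14 7 10 17 1 11)(2 8 16 13 4 12 6))^(-72) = (0 1 10 14 11 17 7)(2 12 13 8 6 4 16)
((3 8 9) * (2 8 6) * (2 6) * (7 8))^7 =(2 8 3 7 9)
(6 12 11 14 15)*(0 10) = (0 10)(6 12 11 14 15) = [10, 1, 2, 3, 4, 5, 12, 7, 8, 9, 0, 14, 11, 13, 15, 6]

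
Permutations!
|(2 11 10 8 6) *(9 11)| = 6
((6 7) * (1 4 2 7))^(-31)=(1 6 7 2 4)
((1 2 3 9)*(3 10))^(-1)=(1 9 3 10 2)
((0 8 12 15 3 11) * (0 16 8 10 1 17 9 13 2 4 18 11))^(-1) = (0 3 15 12 8 16 11 18 4 2 13 9 17 1 10)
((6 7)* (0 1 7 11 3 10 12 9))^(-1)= ((0 1 7 6 11 3 10 12 9))^(-1)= (0 9 12 10 3 11 6 7 1)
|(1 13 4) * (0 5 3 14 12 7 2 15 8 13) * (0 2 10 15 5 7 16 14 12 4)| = |(0 7 10 15 8 13)(1 2 5 3 12 16 14 4)| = 24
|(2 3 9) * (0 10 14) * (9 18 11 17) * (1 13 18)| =|(0 10 14)(1 13 18 11 17 9 2 3)| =24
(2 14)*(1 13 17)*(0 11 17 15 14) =(0 11 17 1 13 15 14 2) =[11, 13, 0, 3, 4, 5, 6, 7, 8, 9, 10, 17, 12, 15, 2, 14, 16, 1]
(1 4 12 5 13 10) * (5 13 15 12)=(1 4 5 15 12 13 10)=[0, 4, 2, 3, 5, 15, 6, 7, 8, 9, 1, 11, 13, 10, 14, 12]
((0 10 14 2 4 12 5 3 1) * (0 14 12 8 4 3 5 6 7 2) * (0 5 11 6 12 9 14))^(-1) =((0 10 9 14 5 11 6 7 2 3 1)(4 8))^(-1) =(0 1 3 2 7 6 11 5 14 9 10)(4 8)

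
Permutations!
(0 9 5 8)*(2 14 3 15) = [9, 1, 14, 15, 4, 8, 6, 7, 0, 5, 10, 11, 12, 13, 3, 2] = (0 9 5 8)(2 14 3 15)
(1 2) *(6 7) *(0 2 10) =(0 2 1 10)(6 7) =[2, 10, 1, 3, 4, 5, 7, 6, 8, 9, 0]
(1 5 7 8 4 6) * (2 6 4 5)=(1 2 6)(5 7 8)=[0, 2, 6, 3, 4, 7, 1, 8, 5]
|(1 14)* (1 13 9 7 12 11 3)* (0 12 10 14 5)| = 30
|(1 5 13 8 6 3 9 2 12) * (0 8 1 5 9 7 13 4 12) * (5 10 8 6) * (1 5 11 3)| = |(0 6 1 9 2)(3 7 13 5 4 12 10 8 11)| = 45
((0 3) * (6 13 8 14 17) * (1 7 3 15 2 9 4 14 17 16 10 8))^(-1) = ((0 15 2 9 4 14 16 10 8 17 6 13 1 7 3))^(-1) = (0 3 7 1 13 6 17 8 10 16 14 4 9 2 15)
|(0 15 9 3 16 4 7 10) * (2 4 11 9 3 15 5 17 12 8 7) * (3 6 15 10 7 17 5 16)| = 30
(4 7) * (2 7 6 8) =(2 7 4 6 8) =[0, 1, 7, 3, 6, 5, 8, 4, 2]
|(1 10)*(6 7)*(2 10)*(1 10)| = |(10)(1 2)(6 7)| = 2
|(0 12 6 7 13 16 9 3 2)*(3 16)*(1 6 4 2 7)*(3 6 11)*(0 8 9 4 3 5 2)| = 14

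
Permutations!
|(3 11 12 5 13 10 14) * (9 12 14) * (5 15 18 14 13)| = 9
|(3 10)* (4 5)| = 2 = |(3 10)(4 5)|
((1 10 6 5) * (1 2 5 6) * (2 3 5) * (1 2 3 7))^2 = (1 2 5)(3 7 10)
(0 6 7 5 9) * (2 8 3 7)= [6, 1, 8, 7, 4, 9, 2, 5, 3, 0]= (0 6 2 8 3 7 5 9)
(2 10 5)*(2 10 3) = (2 3)(5 10) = [0, 1, 3, 2, 4, 10, 6, 7, 8, 9, 5]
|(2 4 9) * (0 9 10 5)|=|(0 9 2 4 10 5)|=6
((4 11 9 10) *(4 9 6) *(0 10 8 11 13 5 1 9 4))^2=(0 4 5 9 11)(1 8 6 10 13)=((0 10 4 13 5 1 9 8 11 6))^2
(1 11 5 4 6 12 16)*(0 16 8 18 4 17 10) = (0 16 1 11 5 17 10)(4 6 12 8 18) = [16, 11, 2, 3, 6, 17, 12, 7, 18, 9, 0, 5, 8, 13, 14, 15, 1, 10, 4]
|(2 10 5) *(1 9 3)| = 3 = |(1 9 3)(2 10 5)|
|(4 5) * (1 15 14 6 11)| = 10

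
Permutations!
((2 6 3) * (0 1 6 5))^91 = ((0 1 6 3 2 5))^91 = (0 1 6 3 2 5)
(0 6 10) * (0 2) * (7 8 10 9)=(0 6 9 7 8 10 2)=[6, 1, 0, 3, 4, 5, 9, 8, 10, 7, 2]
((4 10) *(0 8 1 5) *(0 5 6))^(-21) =(0 6 1 8)(4 10)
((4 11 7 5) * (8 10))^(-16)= (11)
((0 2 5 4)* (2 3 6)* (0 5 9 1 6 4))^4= (9)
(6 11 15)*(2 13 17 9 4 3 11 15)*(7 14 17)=(2 13 7 14 17 9 4 3 11)(6 15)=[0, 1, 13, 11, 3, 5, 15, 14, 8, 4, 10, 2, 12, 7, 17, 6, 16, 9]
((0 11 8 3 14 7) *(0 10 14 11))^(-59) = (3 11 8)(7 10 14) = ((3 11 8)(7 10 14))^(-59)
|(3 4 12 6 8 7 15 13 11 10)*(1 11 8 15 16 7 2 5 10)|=|(1 11)(2 5 10 3 4 12 6 15 13 8)(7 16)|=10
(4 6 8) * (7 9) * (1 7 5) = (1 7 9 5)(4 6 8) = [0, 7, 2, 3, 6, 1, 8, 9, 4, 5]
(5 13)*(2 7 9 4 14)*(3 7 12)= (2 12 3 7 9 4 14)(5 13)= [0, 1, 12, 7, 14, 13, 6, 9, 8, 4, 10, 11, 3, 5, 2]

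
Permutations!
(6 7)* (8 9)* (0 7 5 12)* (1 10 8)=(0 7 6 5 12)(1 10 8 9)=[7, 10, 2, 3, 4, 12, 5, 6, 9, 1, 8, 11, 0]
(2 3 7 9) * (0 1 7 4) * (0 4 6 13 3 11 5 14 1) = [0, 7, 11, 6, 4, 14, 13, 9, 8, 2, 10, 5, 12, 3, 1] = (1 7 9 2 11 5 14)(3 6 13)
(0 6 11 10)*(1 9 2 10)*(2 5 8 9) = [6, 2, 10, 3, 4, 8, 11, 7, 9, 5, 0, 1] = (0 6 11 1 2 10)(5 8 9)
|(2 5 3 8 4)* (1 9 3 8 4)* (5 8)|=6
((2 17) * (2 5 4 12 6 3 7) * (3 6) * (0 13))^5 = ((0 13)(2 17 5 4 12 3 7))^5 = (0 13)(2 3 4 17 7 12 5)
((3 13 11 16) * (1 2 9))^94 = (1 2 9)(3 11)(13 16)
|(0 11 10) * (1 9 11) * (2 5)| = 10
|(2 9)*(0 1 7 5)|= 4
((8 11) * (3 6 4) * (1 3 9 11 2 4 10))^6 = ((1 3 6 10)(2 4 9 11 8))^6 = (1 6)(2 4 9 11 8)(3 10)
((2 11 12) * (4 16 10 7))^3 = (4 7 10 16)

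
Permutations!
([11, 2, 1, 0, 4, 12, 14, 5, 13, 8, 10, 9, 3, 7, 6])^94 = (14)(0 13 3 8 12 9 5 11 7)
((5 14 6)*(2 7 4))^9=(14)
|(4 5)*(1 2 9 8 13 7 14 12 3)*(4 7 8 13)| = 11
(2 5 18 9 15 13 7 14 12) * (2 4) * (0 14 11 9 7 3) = [14, 1, 5, 0, 2, 18, 6, 11, 8, 15, 10, 9, 4, 3, 12, 13, 16, 17, 7] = (0 14 12 4 2 5 18 7 11 9 15 13 3)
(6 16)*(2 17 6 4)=[0, 1, 17, 3, 2, 5, 16, 7, 8, 9, 10, 11, 12, 13, 14, 15, 4, 6]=(2 17 6 16 4)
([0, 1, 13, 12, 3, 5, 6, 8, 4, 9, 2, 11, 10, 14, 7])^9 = [0, 1, 2, 3, 4, 5, 6, 7, 8, 9, 10, 11, 12, 13, 14]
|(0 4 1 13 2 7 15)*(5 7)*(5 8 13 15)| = |(0 4 1 15)(2 8 13)(5 7)| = 12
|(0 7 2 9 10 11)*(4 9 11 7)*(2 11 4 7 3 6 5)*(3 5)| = |(0 7 11)(2 4 9 10 5)(3 6)| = 30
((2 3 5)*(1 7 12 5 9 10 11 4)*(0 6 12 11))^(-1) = ((0 6 12 5 2 3 9 10)(1 7 11 4))^(-1) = (0 10 9 3 2 5 12 6)(1 4 11 7)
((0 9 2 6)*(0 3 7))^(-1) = ((0 9 2 6 3 7))^(-1) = (0 7 3 6 2 9)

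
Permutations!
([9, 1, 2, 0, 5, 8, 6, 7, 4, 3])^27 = [0, 1, 2, 3, 4, 5, 6, 7, 8, 9]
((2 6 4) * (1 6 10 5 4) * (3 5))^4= ((1 6)(2 10 3 5 4))^4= (2 4 5 3 10)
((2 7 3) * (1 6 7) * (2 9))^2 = (1 7 9)(2 6 3)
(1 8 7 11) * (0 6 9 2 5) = (0 6 9 2 5)(1 8 7 11) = [6, 8, 5, 3, 4, 0, 9, 11, 7, 2, 10, 1]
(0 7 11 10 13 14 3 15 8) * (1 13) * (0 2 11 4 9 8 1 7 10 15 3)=[10, 13, 11, 3, 9, 5, 6, 4, 2, 8, 7, 15, 12, 14, 0, 1]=(0 10 7 4 9 8 2 11 15 1 13 14)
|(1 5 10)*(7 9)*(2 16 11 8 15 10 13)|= 18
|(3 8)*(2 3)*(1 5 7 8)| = |(1 5 7 8 2 3)| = 6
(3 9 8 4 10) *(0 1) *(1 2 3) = [2, 0, 3, 9, 10, 5, 6, 7, 4, 8, 1] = (0 2 3 9 8 4 10 1)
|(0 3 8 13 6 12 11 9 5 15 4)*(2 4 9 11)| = 24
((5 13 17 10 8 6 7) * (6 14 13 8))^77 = ((5 8 14 13 17 10 6 7))^77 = (5 10 14 7 17 8 6 13)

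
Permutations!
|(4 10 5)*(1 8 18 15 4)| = 7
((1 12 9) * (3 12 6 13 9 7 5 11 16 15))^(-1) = (1 9 13 6)(3 15 16 11 5 7 12)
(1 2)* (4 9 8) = (1 2)(4 9 8) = [0, 2, 1, 3, 9, 5, 6, 7, 4, 8]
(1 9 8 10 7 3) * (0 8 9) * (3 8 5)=(0 5 3 1)(7 8 10)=[5, 0, 2, 1, 4, 3, 6, 8, 10, 9, 7]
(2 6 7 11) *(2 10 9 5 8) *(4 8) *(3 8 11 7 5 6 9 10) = [0, 1, 9, 8, 11, 4, 5, 7, 2, 6, 10, 3] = (2 9 6 5 4 11 3 8)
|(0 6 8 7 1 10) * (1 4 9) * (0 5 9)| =20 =|(0 6 8 7 4)(1 10 5 9)|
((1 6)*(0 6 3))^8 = ((0 6 1 3))^8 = (6)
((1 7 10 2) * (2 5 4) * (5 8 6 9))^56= (1 10 6 5 2 7 8 9 4)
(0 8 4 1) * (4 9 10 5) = [8, 0, 2, 3, 1, 4, 6, 7, 9, 10, 5] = (0 8 9 10 5 4 1)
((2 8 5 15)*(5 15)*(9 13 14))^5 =(2 15 8)(9 14 13)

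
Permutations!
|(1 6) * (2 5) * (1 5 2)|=|(1 6 5)|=3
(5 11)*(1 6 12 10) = (1 6 12 10)(5 11) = [0, 6, 2, 3, 4, 11, 12, 7, 8, 9, 1, 5, 10]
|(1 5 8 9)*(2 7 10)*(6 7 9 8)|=7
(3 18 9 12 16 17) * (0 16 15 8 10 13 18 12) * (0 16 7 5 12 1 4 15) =[7, 4, 2, 1, 15, 12, 6, 5, 10, 16, 13, 11, 0, 18, 14, 8, 17, 3, 9] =(0 7 5 12)(1 4 15 8 10 13 18 9 16 17 3)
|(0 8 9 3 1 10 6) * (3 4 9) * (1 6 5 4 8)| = 9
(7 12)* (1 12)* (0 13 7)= [13, 12, 2, 3, 4, 5, 6, 1, 8, 9, 10, 11, 0, 7]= (0 13 7 1 12)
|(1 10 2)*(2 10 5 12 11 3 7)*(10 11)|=|(1 5 12 10 11 3 7 2)|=8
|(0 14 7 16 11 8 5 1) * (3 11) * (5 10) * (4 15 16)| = |(0 14 7 4 15 16 3 11 8 10 5 1)| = 12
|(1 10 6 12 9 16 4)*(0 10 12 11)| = |(0 10 6 11)(1 12 9 16 4)| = 20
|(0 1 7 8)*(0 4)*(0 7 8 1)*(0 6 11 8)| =|(0 6 11 8 4 7 1)| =7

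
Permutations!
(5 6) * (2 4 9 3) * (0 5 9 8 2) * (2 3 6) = (0 5 2 4 8 3)(6 9) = [5, 1, 4, 0, 8, 2, 9, 7, 3, 6]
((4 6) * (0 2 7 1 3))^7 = ((0 2 7 1 3)(4 6))^7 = (0 7 3 2 1)(4 6)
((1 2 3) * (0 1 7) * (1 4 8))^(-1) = ((0 4 8 1 2 3 7))^(-1) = (0 7 3 2 1 8 4)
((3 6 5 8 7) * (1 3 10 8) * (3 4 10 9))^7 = (1 6 9 8 4 5 3 7 10)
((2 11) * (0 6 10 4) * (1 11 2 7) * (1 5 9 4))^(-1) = (0 4 9 5 7 11 1 10 6)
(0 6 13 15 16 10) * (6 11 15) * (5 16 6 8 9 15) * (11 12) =(0 12 11 5 16 10)(6 13 8 9 15) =[12, 1, 2, 3, 4, 16, 13, 7, 9, 15, 0, 5, 11, 8, 14, 6, 10]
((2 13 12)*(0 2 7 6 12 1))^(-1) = ((0 2 13 1)(6 12 7))^(-1) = (0 1 13 2)(6 7 12)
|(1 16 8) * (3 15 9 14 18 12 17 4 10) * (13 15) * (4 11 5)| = 12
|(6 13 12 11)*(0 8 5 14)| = 4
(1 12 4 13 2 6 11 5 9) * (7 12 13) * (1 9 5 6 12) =(1 13 2 12 4 7)(6 11) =[0, 13, 12, 3, 7, 5, 11, 1, 8, 9, 10, 6, 4, 2]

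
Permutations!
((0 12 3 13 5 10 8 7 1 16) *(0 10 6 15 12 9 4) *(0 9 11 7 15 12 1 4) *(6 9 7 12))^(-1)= (0 9 5 13 3 12 11)(1 15 8 10 16)(4 7)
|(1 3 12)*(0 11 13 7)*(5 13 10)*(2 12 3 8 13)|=10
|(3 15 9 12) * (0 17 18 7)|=4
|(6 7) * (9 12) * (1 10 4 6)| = 10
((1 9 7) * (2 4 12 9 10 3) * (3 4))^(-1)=((1 10 4 12 9 7)(2 3))^(-1)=(1 7 9 12 4 10)(2 3)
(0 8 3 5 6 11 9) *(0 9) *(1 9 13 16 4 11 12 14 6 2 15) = (0 8 3 5 2 15 1 9 13 16 4 11)(6 12 14) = [8, 9, 15, 5, 11, 2, 12, 7, 3, 13, 10, 0, 14, 16, 6, 1, 4]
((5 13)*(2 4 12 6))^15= (2 6 12 4)(5 13)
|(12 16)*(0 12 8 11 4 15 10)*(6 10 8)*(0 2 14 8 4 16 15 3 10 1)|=13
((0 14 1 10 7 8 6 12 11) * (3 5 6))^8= ((0 14 1 10 7 8 3 5 6 12 11))^8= (0 6 8 1 11 5 7 14 12 3 10)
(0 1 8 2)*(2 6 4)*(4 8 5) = [1, 5, 0, 3, 2, 4, 8, 7, 6] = (0 1 5 4 2)(6 8)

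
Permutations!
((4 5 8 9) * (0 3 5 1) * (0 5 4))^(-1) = ((0 3 4 1 5 8 9))^(-1) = (0 9 8 5 1 4 3)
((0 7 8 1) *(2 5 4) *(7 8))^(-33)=(8)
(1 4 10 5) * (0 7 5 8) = (0 7 5 1 4 10 8) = [7, 4, 2, 3, 10, 1, 6, 5, 0, 9, 8]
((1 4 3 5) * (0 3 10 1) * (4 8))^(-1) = ((0 3 5)(1 8 4 10))^(-1) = (0 5 3)(1 10 4 8)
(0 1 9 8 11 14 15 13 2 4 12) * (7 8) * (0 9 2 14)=(0 1 2 4 12 9 7 8 11)(13 14 15)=[1, 2, 4, 3, 12, 5, 6, 8, 11, 7, 10, 0, 9, 14, 15, 13]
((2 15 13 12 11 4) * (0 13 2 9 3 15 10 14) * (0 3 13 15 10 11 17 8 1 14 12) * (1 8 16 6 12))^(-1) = (0 13 9 4 11 2 15)(1 10 3 14)(6 16 17 12)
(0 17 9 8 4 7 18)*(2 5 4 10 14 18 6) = (0 17 9 8 10 14 18)(2 5 4 7 6) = [17, 1, 5, 3, 7, 4, 2, 6, 10, 8, 14, 11, 12, 13, 18, 15, 16, 9, 0]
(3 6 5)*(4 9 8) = [0, 1, 2, 6, 9, 3, 5, 7, 4, 8] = (3 6 5)(4 9 8)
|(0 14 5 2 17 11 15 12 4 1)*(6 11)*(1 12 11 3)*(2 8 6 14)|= |(0 2 17 14 5 8 6 3 1)(4 12)(11 15)|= 18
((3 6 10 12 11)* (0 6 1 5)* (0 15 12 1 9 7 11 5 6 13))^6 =(15)(3 7)(9 11) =((0 13)(1 6 10)(3 9 7 11)(5 15 12))^6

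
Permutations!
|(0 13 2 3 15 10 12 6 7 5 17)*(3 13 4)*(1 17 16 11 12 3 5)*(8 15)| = 20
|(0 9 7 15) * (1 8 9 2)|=7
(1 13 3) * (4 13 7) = (1 7 4 13 3) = [0, 7, 2, 1, 13, 5, 6, 4, 8, 9, 10, 11, 12, 3]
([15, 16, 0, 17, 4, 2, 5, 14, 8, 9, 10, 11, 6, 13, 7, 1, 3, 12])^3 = [16, 17, 1, 6, 4, 15, 0, 14, 8, 9, 10, 11, 2, 13, 7, 3, 12, 5]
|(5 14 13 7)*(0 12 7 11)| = |(0 12 7 5 14 13 11)| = 7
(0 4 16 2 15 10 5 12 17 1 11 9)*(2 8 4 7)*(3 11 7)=(0 3 11 9)(1 7 2 15 10 5 12 17)(4 16 8)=[3, 7, 15, 11, 16, 12, 6, 2, 4, 0, 5, 9, 17, 13, 14, 10, 8, 1]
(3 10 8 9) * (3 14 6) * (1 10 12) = [0, 10, 2, 12, 4, 5, 3, 7, 9, 14, 8, 11, 1, 13, 6] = (1 10 8 9 14 6 3 12)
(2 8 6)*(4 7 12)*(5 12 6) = [0, 1, 8, 3, 7, 12, 2, 6, 5, 9, 10, 11, 4] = (2 8 5 12 4 7 6)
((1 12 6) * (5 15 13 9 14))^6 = (5 15 13 9 14)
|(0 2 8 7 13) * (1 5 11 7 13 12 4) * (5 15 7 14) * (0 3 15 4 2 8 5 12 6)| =70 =|(0 8 13 3 15 7 6)(1 4)(2 5 11 14 12)|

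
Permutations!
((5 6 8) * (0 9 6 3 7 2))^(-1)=(0 2 7 3 5 8 6 9)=((0 9 6 8 5 3 7 2))^(-1)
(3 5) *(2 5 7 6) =(2 5 3 7 6) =[0, 1, 5, 7, 4, 3, 2, 6]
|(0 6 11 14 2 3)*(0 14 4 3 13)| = |(0 6 11 4 3 14 2 13)| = 8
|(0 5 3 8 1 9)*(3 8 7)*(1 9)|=4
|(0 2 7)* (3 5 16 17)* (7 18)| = |(0 2 18 7)(3 5 16 17)| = 4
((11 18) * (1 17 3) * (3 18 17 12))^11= (1 3 12)(11 18 17)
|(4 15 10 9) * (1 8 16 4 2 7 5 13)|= 11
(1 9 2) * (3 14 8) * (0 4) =[4, 9, 1, 14, 0, 5, 6, 7, 3, 2, 10, 11, 12, 13, 8] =(0 4)(1 9 2)(3 14 8)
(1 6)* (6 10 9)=(1 10 9 6)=[0, 10, 2, 3, 4, 5, 1, 7, 8, 6, 9]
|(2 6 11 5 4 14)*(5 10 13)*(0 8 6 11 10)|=|(0 8 6 10 13 5 4 14 2 11)|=10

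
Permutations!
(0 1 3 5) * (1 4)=(0 4 1 3 5)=[4, 3, 2, 5, 1, 0]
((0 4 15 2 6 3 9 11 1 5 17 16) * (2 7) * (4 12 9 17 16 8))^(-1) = ((0 12 9 11 1 5 16)(2 6 3 17 8 4 15 7))^(-1) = (0 16 5 1 11 9 12)(2 7 15 4 8 17 3 6)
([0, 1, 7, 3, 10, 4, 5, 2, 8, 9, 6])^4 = (10)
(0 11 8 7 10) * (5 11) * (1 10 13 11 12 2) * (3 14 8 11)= (0 5 12 2 1 10)(3 14 8 7 13)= [5, 10, 1, 14, 4, 12, 6, 13, 7, 9, 0, 11, 2, 3, 8]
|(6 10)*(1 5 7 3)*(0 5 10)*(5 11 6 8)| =6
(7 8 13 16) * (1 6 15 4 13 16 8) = (1 6 15 4 13 8 16 7) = [0, 6, 2, 3, 13, 5, 15, 1, 16, 9, 10, 11, 12, 8, 14, 4, 7]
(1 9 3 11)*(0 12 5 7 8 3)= (0 12 5 7 8 3 11 1 9)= [12, 9, 2, 11, 4, 7, 6, 8, 3, 0, 10, 1, 5]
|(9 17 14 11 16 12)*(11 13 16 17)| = |(9 11 17 14 13 16 12)| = 7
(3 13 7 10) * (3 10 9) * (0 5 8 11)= (0 5 8 11)(3 13 7 9)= [5, 1, 2, 13, 4, 8, 6, 9, 11, 3, 10, 0, 12, 7]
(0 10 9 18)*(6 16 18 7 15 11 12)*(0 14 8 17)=(0 10 9 7 15 11 12 6 16 18 14 8 17)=[10, 1, 2, 3, 4, 5, 16, 15, 17, 7, 9, 12, 6, 13, 8, 11, 18, 0, 14]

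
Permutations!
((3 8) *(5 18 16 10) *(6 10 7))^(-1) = (3 8)(5 10 6 7 16 18) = ((3 8)(5 18 16 7 6 10))^(-1)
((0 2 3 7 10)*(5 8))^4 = (0 10 7 3 2)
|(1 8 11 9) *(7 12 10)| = 12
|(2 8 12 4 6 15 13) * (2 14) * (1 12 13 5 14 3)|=|(1 12 4 6 15 5 14 2 8 13 3)|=11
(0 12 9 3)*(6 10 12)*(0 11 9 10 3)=(0 6 3 11 9)(10 12)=[6, 1, 2, 11, 4, 5, 3, 7, 8, 0, 12, 9, 10]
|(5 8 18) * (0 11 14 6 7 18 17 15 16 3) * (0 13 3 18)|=|(0 11 14 6 7)(3 13)(5 8 17 15 16 18)|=30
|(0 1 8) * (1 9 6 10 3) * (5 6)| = 8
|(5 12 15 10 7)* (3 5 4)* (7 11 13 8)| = |(3 5 12 15 10 11 13 8 7 4)| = 10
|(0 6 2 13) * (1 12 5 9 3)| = 20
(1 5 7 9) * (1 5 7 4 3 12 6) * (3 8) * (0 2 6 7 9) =(0 2 6 1 9 5 4 8 3 12 7) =[2, 9, 6, 12, 8, 4, 1, 0, 3, 5, 10, 11, 7]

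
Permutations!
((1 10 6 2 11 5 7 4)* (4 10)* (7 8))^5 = ((1 4)(2 11 5 8 7 10 6))^5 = (1 4)(2 10 8 11 6 7 5)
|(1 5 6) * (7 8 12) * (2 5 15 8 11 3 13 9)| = 12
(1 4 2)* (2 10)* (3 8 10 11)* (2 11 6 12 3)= (1 4 6 12 3 8 10 11 2)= [0, 4, 1, 8, 6, 5, 12, 7, 10, 9, 11, 2, 3]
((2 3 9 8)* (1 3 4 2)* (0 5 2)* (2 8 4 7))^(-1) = ((0 5 8 1 3 9 4)(2 7))^(-1) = (0 4 9 3 1 8 5)(2 7)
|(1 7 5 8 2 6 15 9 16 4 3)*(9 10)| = |(1 7 5 8 2 6 15 10 9 16 4 3)| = 12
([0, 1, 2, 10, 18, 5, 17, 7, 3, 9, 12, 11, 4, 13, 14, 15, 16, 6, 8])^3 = [0, 1, 2, 4, 3, 5, 17, 7, 12, 9, 18, 11, 8, 13, 14, 15, 16, 6, 10]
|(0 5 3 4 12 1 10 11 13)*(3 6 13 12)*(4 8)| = 12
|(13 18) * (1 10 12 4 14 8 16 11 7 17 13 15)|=13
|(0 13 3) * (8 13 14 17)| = 6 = |(0 14 17 8 13 3)|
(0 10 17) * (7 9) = (0 10 17)(7 9) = [10, 1, 2, 3, 4, 5, 6, 9, 8, 7, 17, 11, 12, 13, 14, 15, 16, 0]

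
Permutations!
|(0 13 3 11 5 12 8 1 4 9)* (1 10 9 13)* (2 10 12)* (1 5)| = |(0 5 2 10 9)(1 4 13 3 11)(8 12)| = 10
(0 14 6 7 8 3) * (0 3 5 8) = (0 14 6 7)(5 8) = [14, 1, 2, 3, 4, 8, 7, 0, 5, 9, 10, 11, 12, 13, 6]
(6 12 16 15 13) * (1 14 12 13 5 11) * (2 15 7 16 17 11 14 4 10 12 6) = (1 4 10 12 17 11)(2 15 5 14 6 13)(7 16) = [0, 4, 15, 3, 10, 14, 13, 16, 8, 9, 12, 1, 17, 2, 6, 5, 7, 11]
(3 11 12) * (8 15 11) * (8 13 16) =[0, 1, 2, 13, 4, 5, 6, 7, 15, 9, 10, 12, 3, 16, 14, 11, 8] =(3 13 16 8 15 11 12)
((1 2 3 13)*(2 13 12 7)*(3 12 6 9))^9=(1 13)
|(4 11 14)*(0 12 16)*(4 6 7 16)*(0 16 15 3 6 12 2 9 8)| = 4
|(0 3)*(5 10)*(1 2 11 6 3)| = |(0 1 2 11 6 3)(5 10)| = 6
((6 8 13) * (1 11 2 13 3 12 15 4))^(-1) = (1 4 15 12 3 8 6 13 2 11)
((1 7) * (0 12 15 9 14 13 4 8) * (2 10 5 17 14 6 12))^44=(0 8 4 13 14 17 5 10 2)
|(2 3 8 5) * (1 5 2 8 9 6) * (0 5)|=8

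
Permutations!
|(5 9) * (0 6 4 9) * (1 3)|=10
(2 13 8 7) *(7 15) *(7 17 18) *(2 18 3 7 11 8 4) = [0, 1, 13, 7, 2, 5, 6, 18, 15, 9, 10, 8, 12, 4, 14, 17, 16, 3, 11] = (2 13 4)(3 7 18 11 8 15 17)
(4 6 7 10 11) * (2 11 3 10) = (2 11 4 6 7)(3 10) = [0, 1, 11, 10, 6, 5, 7, 2, 8, 9, 3, 4]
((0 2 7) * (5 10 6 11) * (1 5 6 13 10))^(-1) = ((0 2 7)(1 5)(6 11)(10 13))^(-1) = (0 7 2)(1 5)(6 11)(10 13)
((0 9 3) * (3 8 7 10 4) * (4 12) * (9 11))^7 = ((0 11 9 8 7 10 12 4 3))^7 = (0 4 10 8 11 3 12 7 9)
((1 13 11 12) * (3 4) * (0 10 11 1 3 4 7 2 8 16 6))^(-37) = ((0 10 11 12 3 7 2 8 16 6)(1 13))^(-37) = (0 12 2 6 11 7 16 10 3 8)(1 13)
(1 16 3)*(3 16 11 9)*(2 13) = (16)(1 11 9 3)(2 13) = [0, 11, 13, 1, 4, 5, 6, 7, 8, 3, 10, 9, 12, 2, 14, 15, 16]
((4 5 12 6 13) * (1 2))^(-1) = (1 2)(4 13 6 12 5)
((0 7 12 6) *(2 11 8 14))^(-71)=((0 7 12 6)(2 11 8 14))^(-71)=(0 7 12 6)(2 11 8 14)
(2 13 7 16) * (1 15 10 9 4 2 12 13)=(1 15 10 9 4 2)(7 16 12 13)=[0, 15, 1, 3, 2, 5, 6, 16, 8, 4, 9, 11, 13, 7, 14, 10, 12]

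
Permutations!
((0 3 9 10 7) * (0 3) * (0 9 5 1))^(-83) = (0 9 10 7 3 5 1)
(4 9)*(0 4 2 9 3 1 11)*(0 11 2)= (11)(0 4 3 1 2 9)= [4, 2, 9, 1, 3, 5, 6, 7, 8, 0, 10, 11]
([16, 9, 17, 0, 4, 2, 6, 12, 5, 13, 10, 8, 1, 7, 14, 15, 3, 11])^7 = (0 16 3)(1 13 12 9 7)(2 11 5 17 8)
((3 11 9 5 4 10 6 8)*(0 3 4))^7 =(0 11 5 3 9)(4 8 6 10)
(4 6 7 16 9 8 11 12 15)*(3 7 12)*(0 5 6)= (0 5 6 12 15 4)(3 7 16 9 8 11)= [5, 1, 2, 7, 0, 6, 12, 16, 11, 8, 10, 3, 15, 13, 14, 4, 9]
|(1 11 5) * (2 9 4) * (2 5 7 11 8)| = |(1 8 2 9 4 5)(7 11)| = 6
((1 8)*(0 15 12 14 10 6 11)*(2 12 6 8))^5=(0 15 6 11)(1 8 10 14 12 2)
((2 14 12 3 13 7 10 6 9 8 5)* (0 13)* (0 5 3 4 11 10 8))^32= (0 3 12 6 7 2 11)(4 9 8 14 10 13 5)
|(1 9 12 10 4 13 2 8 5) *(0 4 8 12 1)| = |(0 4 13 2 12 10 8 5)(1 9)| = 8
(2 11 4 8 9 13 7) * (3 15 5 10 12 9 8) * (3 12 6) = (2 11 4 12 9 13 7)(3 15 5 10 6) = [0, 1, 11, 15, 12, 10, 3, 2, 8, 13, 6, 4, 9, 7, 14, 5]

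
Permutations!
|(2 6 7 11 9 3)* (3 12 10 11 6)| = 4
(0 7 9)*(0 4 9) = [7, 1, 2, 3, 9, 5, 6, 0, 8, 4] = (0 7)(4 9)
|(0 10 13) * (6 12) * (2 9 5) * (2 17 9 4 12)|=|(0 10 13)(2 4 12 6)(5 17 9)|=12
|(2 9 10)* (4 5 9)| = |(2 4 5 9 10)| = 5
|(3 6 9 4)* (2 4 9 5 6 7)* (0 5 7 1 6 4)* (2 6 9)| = 14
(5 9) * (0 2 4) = (0 2 4)(5 9) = [2, 1, 4, 3, 0, 9, 6, 7, 8, 5]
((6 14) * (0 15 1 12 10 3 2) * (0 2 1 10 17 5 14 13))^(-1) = ((0 15 10 3 1 12 17 5 14 6 13))^(-1) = (0 13 6 14 5 17 12 1 3 10 15)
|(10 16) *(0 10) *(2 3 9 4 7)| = 15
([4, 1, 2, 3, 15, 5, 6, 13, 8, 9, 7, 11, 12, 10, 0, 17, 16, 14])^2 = (0 15 14 4 17)(7 10 13)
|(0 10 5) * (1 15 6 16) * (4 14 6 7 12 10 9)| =|(0 9 4 14 6 16 1 15 7 12 10 5)| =12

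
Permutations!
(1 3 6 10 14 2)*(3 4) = (1 4 3 6 10 14 2) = [0, 4, 1, 6, 3, 5, 10, 7, 8, 9, 14, 11, 12, 13, 2]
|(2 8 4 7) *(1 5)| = |(1 5)(2 8 4 7)| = 4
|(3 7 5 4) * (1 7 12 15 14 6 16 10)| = |(1 7 5 4 3 12 15 14 6 16 10)| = 11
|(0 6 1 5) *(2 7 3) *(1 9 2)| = 8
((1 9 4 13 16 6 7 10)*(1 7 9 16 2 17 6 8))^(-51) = ((1 16 8)(2 17 6 9 4 13)(7 10))^(-51) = (2 9)(4 17)(6 13)(7 10)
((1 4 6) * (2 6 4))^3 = (6)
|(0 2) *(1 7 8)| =|(0 2)(1 7 8)| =6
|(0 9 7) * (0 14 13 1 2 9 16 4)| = 6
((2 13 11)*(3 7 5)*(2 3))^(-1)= (2 5 7 3 11 13)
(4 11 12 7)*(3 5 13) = [0, 1, 2, 5, 11, 13, 6, 4, 8, 9, 10, 12, 7, 3] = (3 5 13)(4 11 12 7)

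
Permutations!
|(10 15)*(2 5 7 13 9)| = 10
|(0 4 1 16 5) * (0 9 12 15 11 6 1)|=8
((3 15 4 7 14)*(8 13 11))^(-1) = ((3 15 4 7 14)(8 13 11))^(-1) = (3 14 7 4 15)(8 11 13)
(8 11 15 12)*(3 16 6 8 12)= (3 16 6 8 11 15)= [0, 1, 2, 16, 4, 5, 8, 7, 11, 9, 10, 15, 12, 13, 14, 3, 6]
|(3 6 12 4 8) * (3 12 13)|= 3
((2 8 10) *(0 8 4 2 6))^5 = ((0 8 10 6)(2 4))^5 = (0 8 10 6)(2 4)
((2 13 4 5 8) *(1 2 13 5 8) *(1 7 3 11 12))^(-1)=(1 12 11 3 7 5 2)(4 13 8)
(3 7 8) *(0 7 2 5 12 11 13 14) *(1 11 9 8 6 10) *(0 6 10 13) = (0 7 10 1 11)(2 5 12 9 8 3)(6 13 14) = [7, 11, 5, 2, 4, 12, 13, 10, 3, 8, 1, 0, 9, 14, 6]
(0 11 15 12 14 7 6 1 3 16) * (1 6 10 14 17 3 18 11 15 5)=(0 15 12 17 3 16)(1 18 11 5)(7 10 14)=[15, 18, 2, 16, 4, 1, 6, 10, 8, 9, 14, 5, 17, 13, 7, 12, 0, 3, 11]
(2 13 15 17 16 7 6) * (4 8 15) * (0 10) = [10, 1, 13, 3, 8, 5, 2, 6, 15, 9, 0, 11, 12, 4, 14, 17, 7, 16] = (0 10)(2 13 4 8 15 17 16 7 6)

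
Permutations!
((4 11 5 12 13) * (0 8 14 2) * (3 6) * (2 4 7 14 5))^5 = ((0 8 5 12 13 7 14 4 11 2)(3 6))^5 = (0 7)(2 13)(3 6)(4 5)(8 14)(11 12)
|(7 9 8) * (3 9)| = |(3 9 8 7)| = 4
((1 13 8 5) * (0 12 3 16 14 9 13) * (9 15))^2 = (0 3 14 9 8 1 12 16 15 13 5)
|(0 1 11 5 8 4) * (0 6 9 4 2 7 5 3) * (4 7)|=28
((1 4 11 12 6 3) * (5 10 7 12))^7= (1 6 7 5 4 3 12 10 11)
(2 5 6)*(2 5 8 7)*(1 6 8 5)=(1 6)(2 5 8 7)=[0, 6, 5, 3, 4, 8, 1, 2, 7]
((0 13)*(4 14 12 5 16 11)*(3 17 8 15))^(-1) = (0 13)(3 15 8 17)(4 11 16 5 12 14)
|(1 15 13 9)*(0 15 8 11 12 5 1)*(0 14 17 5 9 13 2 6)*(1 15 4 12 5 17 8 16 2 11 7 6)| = 24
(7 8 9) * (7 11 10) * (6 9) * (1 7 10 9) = (1 7 8 6)(9 11) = [0, 7, 2, 3, 4, 5, 1, 8, 6, 11, 10, 9]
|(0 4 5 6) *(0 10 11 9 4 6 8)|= 8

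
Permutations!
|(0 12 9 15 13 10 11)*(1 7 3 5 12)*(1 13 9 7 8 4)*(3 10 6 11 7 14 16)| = |(0 13 6 11)(1 8 4)(3 5 12 14 16)(7 10)(9 15)| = 60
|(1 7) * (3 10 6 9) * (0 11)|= 4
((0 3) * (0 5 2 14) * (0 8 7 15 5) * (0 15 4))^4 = (0 2 4 5 7 15 8 3 14)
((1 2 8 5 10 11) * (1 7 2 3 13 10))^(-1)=(1 5 8 2 7 11 10 13 3)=((1 3 13 10 11 7 2 8 5))^(-1)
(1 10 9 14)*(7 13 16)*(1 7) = (1 10 9 14 7 13 16) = [0, 10, 2, 3, 4, 5, 6, 13, 8, 14, 9, 11, 12, 16, 7, 15, 1]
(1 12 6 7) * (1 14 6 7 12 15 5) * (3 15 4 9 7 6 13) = (1 4 9 7 14 13 3 15 5)(6 12) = [0, 4, 2, 15, 9, 1, 12, 14, 8, 7, 10, 11, 6, 3, 13, 5]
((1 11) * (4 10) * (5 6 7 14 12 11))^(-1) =(1 11 12 14 7 6 5)(4 10)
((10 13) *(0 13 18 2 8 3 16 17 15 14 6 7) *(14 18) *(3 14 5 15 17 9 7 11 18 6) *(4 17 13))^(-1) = ((0 4 17 13 10 5 15 6 11 18 2 8 14 3 16 9 7))^(-1) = (0 7 9 16 3 14 8 2 18 11 6 15 5 10 13 17 4)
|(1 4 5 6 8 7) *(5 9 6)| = |(1 4 9 6 8 7)| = 6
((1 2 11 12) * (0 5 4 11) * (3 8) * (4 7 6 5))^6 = ((0 4 11 12 1 2)(3 8)(5 7 6))^6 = (12)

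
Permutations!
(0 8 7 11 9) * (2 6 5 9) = (0 8 7 11 2 6 5 9) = [8, 1, 6, 3, 4, 9, 5, 11, 7, 0, 10, 2]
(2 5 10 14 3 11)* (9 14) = [0, 1, 5, 11, 4, 10, 6, 7, 8, 14, 9, 2, 12, 13, 3] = (2 5 10 9 14 3 11)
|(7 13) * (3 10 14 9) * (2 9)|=10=|(2 9 3 10 14)(7 13)|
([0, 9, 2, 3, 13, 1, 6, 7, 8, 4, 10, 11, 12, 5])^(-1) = [0, 5, 2, 3, 9, 13, 6, 7, 8, 1, 10, 11, 12, 4]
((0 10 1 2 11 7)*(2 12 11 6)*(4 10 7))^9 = ((0 7)(1 12 11 4 10)(2 6))^9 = (0 7)(1 10 4 11 12)(2 6)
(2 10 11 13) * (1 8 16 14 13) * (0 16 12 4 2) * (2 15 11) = [16, 8, 10, 3, 15, 5, 6, 7, 12, 9, 2, 1, 4, 0, 13, 11, 14] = (0 16 14 13)(1 8 12 4 15 11)(2 10)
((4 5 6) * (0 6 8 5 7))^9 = (0 6 4 7)(5 8)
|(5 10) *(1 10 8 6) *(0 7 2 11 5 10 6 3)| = |(0 7 2 11 5 8 3)(1 6)| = 14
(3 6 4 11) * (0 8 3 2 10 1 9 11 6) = [8, 9, 10, 0, 6, 5, 4, 7, 3, 11, 1, 2] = (0 8 3)(1 9 11 2 10)(4 6)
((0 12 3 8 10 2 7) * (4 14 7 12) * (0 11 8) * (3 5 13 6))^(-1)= ((0 4 14 7 11 8 10 2 12 5 13 6 3))^(-1)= (0 3 6 13 5 12 2 10 8 11 7 14 4)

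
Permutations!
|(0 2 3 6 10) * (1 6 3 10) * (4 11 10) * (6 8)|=15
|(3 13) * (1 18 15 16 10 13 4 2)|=9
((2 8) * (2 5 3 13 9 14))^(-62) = ((2 8 5 3 13 9 14))^(-62) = (2 8 5 3 13 9 14)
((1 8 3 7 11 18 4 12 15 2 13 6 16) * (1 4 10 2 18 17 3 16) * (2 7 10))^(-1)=(1 6 13 2 18 15 12 4 16 8)(3 17 11 7 10)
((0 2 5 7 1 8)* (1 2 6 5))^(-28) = (8)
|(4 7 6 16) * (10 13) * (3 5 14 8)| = 4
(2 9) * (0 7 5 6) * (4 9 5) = (0 7 4 9 2 5 6) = [7, 1, 5, 3, 9, 6, 0, 4, 8, 2]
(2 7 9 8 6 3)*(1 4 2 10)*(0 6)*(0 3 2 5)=[6, 4, 7, 10, 5, 0, 2, 9, 3, 8, 1]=(0 6 2 7 9 8 3 10 1 4 5)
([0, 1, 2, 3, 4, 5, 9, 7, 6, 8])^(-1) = (6 8 9)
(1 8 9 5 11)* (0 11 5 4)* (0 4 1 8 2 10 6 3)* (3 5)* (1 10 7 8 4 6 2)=(0 11 4 6 5 3)(2 7 8 9 10)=[11, 1, 7, 0, 6, 3, 5, 8, 9, 10, 2, 4]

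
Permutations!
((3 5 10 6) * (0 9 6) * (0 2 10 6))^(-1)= ((0 9)(2 10)(3 5 6))^(-1)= (0 9)(2 10)(3 6 5)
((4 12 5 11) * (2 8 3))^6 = ((2 8 3)(4 12 5 11))^6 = (4 5)(11 12)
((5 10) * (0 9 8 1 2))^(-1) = (0 2 1 8 9)(5 10)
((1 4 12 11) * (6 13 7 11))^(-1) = (1 11 7 13 6 12 4) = ((1 4 12 6 13 7 11))^(-1)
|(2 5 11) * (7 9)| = |(2 5 11)(7 9)| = 6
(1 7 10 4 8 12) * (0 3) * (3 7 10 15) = (0 7 15 3)(1 10 4 8 12) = [7, 10, 2, 0, 8, 5, 6, 15, 12, 9, 4, 11, 1, 13, 14, 3]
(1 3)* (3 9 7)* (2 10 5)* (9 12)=(1 12 9 7 3)(2 10 5)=[0, 12, 10, 1, 4, 2, 6, 3, 8, 7, 5, 11, 9]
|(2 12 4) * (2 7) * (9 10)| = 4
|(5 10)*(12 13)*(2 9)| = 2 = |(2 9)(5 10)(12 13)|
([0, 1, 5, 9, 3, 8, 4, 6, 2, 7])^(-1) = [0, 1, 8, 4, 6, 2, 7, 9, 5, 3]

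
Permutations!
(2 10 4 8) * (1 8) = [0, 8, 10, 3, 1, 5, 6, 7, 2, 9, 4] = (1 8 2 10 4)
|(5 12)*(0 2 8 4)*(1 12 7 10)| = 20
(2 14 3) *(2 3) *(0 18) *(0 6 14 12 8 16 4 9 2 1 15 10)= (0 18 6 14 1 15 10)(2 12 8 16 4 9)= [18, 15, 12, 3, 9, 5, 14, 7, 16, 2, 0, 11, 8, 13, 1, 10, 4, 17, 6]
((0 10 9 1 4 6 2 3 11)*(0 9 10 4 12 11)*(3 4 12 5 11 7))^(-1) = (0 3 7 12)(1 9 11 5)(2 6 4)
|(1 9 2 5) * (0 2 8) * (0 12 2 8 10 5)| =|(0 8 12 2)(1 9 10 5)| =4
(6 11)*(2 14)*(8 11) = [0, 1, 14, 3, 4, 5, 8, 7, 11, 9, 10, 6, 12, 13, 2] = (2 14)(6 8 11)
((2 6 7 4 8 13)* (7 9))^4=(2 4 6 8 9 13 7)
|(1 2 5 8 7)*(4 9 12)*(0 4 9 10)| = |(0 4 10)(1 2 5 8 7)(9 12)| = 30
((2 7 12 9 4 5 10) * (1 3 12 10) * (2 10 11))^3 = ((1 3 12 9 4 5)(2 7 11))^3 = (1 9)(3 4)(5 12)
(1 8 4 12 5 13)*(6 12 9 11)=(1 8 4 9 11 6 12 5 13)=[0, 8, 2, 3, 9, 13, 12, 7, 4, 11, 10, 6, 5, 1]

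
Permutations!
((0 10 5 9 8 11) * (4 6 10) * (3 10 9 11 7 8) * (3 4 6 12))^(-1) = ((0 6 9 4 12 3 10 5 11)(7 8))^(-1) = (0 11 5 10 3 12 4 9 6)(7 8)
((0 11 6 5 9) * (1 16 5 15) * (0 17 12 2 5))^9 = (0 15)(1 11)(2 12 17 9 5)(6 16)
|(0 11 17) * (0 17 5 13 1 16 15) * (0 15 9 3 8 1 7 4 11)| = 5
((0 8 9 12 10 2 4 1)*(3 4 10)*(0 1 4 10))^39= (0 3 8 10 9 2 12)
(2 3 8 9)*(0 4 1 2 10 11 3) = (0 4 1 2)(3 8 9 10 11) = [4, 2, 0, 8, 1, 5, 6, 7, 9, 10, 11, 3]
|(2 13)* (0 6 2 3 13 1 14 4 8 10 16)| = |(0 6 2 1 14 4 8 10 16)(3 13)| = 18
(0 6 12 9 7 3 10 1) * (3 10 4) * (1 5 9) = (0 6 12 1)(3 4)(5 9 7 10) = [6, 0, 2, 4, 3, 9, 12, 10, 8, 7, 5, 11, 1]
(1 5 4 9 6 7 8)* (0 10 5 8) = (0 10 5 4 9 6 7)(1 8) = [10, 8, 2, 3, 9, 4, 7, 0, 1, 6, 5]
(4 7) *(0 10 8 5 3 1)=[10, 0, 2, 1, 7, 3, 6, 4, 5, 9, 8]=(0 10 8 5 3 1)(4 7)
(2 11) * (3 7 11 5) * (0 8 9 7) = (0 8 9 7 11 2 5 3) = [8, 1, 5, 0, 4, 3, 6, 11, 9, 7, 10, 2]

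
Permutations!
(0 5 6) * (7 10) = (0 5 6)(7 10) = [5, 1, 2, 3, 4, 6, 0, 10, 8, 9, 7]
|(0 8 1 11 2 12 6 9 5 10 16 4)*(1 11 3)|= |(0 8 11 2 12 6 9 5 10 16 4)(1 3)|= 22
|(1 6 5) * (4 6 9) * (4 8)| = 6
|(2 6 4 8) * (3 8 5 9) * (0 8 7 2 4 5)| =|(0 8 4)(2 6 5 9 3 7)| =6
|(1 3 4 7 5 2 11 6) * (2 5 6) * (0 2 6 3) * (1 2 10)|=3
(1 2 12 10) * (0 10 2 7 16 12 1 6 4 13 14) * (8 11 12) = (0 10 6 4 13 14)(1 7 16 8 11 12 2) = [10, 7, 1, 3, 13, 5, 4, 16, 11, 9, 6, 12, 2, 14, 0, 15, 8]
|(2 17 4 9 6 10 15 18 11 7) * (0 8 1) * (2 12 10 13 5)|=|(0 8 1)(2 17 4 9 6 13 5)(7 12 10 15 18 11)|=42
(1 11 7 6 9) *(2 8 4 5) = (1 11 7 6 9)(2 8 4 5) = [0, 11, 8, 3, 5, 2, 9, 6, 4, 1, 10, 7]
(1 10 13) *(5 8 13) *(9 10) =(1 9 10 5 8 13) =[0, 9, 2, 3, 4, 8, 6, 7, 13, 10, 5, 11, 12, 1]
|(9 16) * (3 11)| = |(3 11)(9 16)| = 2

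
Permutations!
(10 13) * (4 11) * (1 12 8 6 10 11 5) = (1 12 8 6 10 13 11 4 5) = [0, 12, 2, 3, 5, 1, 10, 7, 6, 9, 13, 4, 8, 11]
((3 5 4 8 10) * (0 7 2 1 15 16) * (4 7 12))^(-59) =((0 12 4 8 10 3 5 7 2 1 15 16))^(-59) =(0 12 4 8 10 3 5 7 2 1 15 16)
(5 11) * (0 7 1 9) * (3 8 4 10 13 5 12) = [7, 9, 2, 8, 10, 11, 6, 1, 4, 0, 13, 12, 3, 5] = (0 7 1 9)(3 8 4 10 13 5 11 12)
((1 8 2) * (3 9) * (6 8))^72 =((1 6 8 2)(3 9))^72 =(9)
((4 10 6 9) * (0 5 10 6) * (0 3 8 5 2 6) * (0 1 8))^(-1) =(0 3 10 5 8 1 4 9 6 2)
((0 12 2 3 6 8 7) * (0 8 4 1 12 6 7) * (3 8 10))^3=((0 6 4 1 12 2 8)(3 7 10))^3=(0 1 8 4 2 6 12)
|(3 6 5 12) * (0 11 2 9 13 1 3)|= |(0 11 2 9 13 1 3 6 5 12)|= 10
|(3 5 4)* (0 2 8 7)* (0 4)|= 7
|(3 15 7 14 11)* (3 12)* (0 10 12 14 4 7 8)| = |(0 10 12 3 15 8)(4 7)(11 14)| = 6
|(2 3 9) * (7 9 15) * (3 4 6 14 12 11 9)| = |(2 4 6 14 12 11 9)(3 15 7)| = 21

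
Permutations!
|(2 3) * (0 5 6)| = |(0 5 6)(2 3)| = 6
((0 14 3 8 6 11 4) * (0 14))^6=(14)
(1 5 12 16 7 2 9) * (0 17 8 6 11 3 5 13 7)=[17, 13, 9, 5, 4, 12, 11, 2, 6, 1, 10, 3, 16, 7, 14, 15, 0, 8]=(0 17 8 6 11 3 5 12 16)(1 13 7 2 9)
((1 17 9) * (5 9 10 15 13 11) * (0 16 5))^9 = ((0 16 5 9 1 17 10 15 13 11))^9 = (0 11 13 15 10 17 1 9 5 16)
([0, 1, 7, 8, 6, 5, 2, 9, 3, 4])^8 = (2 4 7 6 9)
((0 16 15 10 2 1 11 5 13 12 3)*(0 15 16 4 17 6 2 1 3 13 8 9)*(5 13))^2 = (0 17 2 15 1 13 5 9 4 6 3 10 11 12 8)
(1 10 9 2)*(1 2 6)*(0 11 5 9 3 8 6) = [11, 10, 2, 8, 4, 9, 1, 7, 6, 0, 3, 5] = (0 11 5 9)(1 10 3 8 6)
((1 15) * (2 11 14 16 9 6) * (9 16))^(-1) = (16)(1 15)(2 6 9 14 11)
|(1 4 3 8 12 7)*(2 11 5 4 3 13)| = 5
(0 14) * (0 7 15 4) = [14, 1, 2, 3, 0, 5, 6, 15, 8, 9, 10, 11, 12, 13, 7, 4] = (0 14 7 15 4)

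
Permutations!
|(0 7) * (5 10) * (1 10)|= 6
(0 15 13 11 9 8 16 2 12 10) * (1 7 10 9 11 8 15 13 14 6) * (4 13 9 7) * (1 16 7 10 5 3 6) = (0 9 15 14 1 4 13 8 7 5 3 6 16 2 12 10) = [9, 4, 12, 6, 13, 3, 16, 5, 7, 15, 0, 11, 10, 8, 1, 14, 2]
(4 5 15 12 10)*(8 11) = (4 5 15 12 10)(8 11) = [0, 1, 2, 3, 5, 15, 6, 7, 11, 9, 4, 8, 10, 13, 14, 12]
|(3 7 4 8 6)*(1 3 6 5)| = 6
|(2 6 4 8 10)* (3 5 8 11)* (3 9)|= |(2 6 4 11 9 3 5 8 10)|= 9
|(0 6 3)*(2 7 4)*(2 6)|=6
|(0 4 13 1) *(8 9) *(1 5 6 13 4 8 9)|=3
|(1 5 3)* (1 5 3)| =|(1 3 5)| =3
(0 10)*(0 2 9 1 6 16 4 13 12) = (0 10 2 9 1 6 16 4 13 12) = [10, 6, 9, 3, 13, 5, 16, 7, 8, 1, 2, 11, 0, 12, 14, 15, 4]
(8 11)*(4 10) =(4 10)(8 11) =[0, 1, 2, 3, 10, 5, 6, 7, 11, 9, 4, 8]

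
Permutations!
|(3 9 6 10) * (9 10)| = 2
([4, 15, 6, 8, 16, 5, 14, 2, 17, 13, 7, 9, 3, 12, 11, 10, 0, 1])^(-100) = [16, 8, 10, 13, 0, 5, 7, 15, 12, 14, 1, 6, 9, 11, 2, 17, 4, 3]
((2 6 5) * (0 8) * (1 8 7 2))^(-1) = (0 8 1 5 6 2 7)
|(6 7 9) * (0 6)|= 4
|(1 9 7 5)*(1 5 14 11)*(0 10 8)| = 15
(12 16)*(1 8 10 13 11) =(1 8 10 13 11)(12 16) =[0, 8, 2, 3, 4, 5, 6, 7, 10, 9, 13, 1, 16, 11, 14, 15, 12]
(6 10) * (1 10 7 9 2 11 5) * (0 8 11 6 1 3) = [8, 10, 6, 0, 4, 3, 7, 9, 11, 2, 1, 5] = (0 8 11 5 3)(1 10)(2 6 7 9)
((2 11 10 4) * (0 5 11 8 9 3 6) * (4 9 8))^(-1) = (0 6 3 9 10 11 5)(2 4)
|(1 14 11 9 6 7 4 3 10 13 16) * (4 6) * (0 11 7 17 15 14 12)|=10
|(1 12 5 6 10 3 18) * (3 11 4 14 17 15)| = 12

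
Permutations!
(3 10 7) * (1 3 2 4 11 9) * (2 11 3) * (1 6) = (1 2 4 3 10 7 11 9 6) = [0, 2, 4, 10, 3, 5, 1, 11, 8, 6, 7, 9]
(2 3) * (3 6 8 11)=(2 6 8 11 3)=[0, 1, 6, 2, 4, 5, 8, 7, 11, 9, 10, 3]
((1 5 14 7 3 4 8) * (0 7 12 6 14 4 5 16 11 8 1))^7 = (0 11 1 5 7 8 16 4 3)(6 14 12)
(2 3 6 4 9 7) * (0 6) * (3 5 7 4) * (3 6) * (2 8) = [3, 1, 5, 0, 9, 7, 6, 8, 2, 4] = (0 3)(2 5 7 8)(4 9)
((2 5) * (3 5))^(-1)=(2 5 3)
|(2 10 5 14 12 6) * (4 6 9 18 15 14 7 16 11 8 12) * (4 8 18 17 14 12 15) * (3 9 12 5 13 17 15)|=|(2 10 13 17 14 8 3 9 15 5 7 16 11 18 4 6)|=16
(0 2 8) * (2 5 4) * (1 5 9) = [9, 5, 8, 3, 2, 4, 6, 7, 0, 1] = (0 9 1 5 4 2 8)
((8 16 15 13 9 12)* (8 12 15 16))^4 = (16)(9 15 13)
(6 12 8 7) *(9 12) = (6 9 12 8 7) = [0, 1, 2, 3, 4, 5, 9, 6, 7, 12, 10, 11, 8]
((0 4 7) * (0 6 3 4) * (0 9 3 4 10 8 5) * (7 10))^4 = (0 6 5 7 8 3 10 9 4)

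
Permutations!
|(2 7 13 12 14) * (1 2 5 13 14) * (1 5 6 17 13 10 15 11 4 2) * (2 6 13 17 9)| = 12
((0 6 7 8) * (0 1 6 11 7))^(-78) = (11)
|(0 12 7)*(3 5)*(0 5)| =|(0 12 7 5 3)| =5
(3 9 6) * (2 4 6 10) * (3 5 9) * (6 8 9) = (2 4 8 9 10)(5 6) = [0, 1, 4, 3, 8, 6, 5, 7, 9, 10, 2]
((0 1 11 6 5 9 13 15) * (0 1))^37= (1 6 9 15 11 5 13)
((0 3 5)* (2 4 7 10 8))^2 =(0 5 3)(2 7 8 4 10)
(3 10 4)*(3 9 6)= [0, 1, 2, 10, 9, 5, 3, 7, 8, 6, 4]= (3 10 4 9 6)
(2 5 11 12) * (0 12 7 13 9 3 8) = (0 12 2 5 11 7 13 9 3 8) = [12, 1, 5, 8, 4, 11, 6, 13, 0, 3, 10, 7, 2, 9]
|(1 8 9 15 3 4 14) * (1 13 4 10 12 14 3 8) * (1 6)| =6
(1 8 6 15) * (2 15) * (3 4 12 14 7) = (1 8 6 2 15)(3 4 12 14 7) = [0, 8, 15, 4, 12, 5, 2, 3, 6, 9, 10, 11, 14, 13, 7, 1]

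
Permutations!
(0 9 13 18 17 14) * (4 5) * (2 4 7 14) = (0 9 13 18 17 2 4 5 7 14) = [9, 1, 4, 3, 5, 7, 6, 14, 8, 13, 10, 11, 12, 18, 0, 15, 16, 2, 17]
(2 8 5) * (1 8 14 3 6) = (1 8 5 2 14 3 6) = [0, 8, 14, 6, 4, 2, 1, 7, 5, 9, 10, 11, 12, 13, 3]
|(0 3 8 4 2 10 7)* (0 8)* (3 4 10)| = 12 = |(0 4 2 3)(7 8 10)|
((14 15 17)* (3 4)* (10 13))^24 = ((3 4)(10 13)(14 15 17))^24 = (17)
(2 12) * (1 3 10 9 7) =[0, 3, 12, 10, 4, 5, 6, 1, 8, 7, 9, 11, 2] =(1 3 10 9 7)(2 12)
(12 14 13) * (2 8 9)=(2 8 9)(12 14 13)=[0, 1, 8, 3, 4, 5, 6, 7, 9, 2, 10, 11, 14, 12, 13]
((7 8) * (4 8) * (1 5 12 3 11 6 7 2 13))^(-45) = (1 13 2 8 4 7 6 11 3 12 5)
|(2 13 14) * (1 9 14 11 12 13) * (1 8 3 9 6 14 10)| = 24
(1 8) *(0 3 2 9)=(0 3 2 9)(1 8)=[3, 8, 9, 2, 4, 5, 6, 7, 1, 0]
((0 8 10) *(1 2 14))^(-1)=((0 8 10)(1 2 14))^(-1)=(0 10 8)(1 14 2)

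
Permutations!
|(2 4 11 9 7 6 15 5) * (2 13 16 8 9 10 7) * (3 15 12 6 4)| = |(2 3 15 5 13 16 8 9)(4 11 10 7)(6 12)| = 8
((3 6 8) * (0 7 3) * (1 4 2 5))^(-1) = ((0 7 3 6 8)(1 4 2 5))^(-1) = (0 8 6 3 7)(1 5 2 4)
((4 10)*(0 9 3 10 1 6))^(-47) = ((0 9 3 10 4 1 6))^(-47) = (0 3 4 6 9 10 1)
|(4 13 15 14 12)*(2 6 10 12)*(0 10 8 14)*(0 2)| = 10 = |(0 10 12 4 13 15 2 6 8 14)|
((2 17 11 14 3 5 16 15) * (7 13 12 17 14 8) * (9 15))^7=(7 13 12 17 11 8)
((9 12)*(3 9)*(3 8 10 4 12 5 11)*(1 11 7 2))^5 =(1 7 9 11 2 5 3)(4 12 8 10)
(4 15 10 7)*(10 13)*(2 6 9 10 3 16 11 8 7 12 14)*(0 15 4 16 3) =(0 15 13)(2 6 9 10 12 14)(7 16 11 8) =[15, 1, 6, 3, 4, 5, 9, 16, 7, 10, 12, 8, 14, 0, 2, 13, 11]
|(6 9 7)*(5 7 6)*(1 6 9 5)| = |(9)(1 6 5 7)| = 4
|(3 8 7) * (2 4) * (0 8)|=4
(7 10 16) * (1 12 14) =(1 12 14)(7 10 16) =[0, 12, 2, 3, 4, 5, 6, 10, 8, 9, 16, 11, 14, 13, 1, 15, 7]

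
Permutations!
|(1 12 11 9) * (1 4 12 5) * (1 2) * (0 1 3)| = |(0 1 5 2 3)(4 12 11 9)| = 20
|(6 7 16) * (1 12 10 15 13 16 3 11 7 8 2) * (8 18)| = 30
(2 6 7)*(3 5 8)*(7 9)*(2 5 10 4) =(2 6 9 7 5 8 3 10 4) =[0, 1, 6, 10, 2, 8, 9, 5, 3, 7, 4]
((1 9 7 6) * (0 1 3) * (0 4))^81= (0 6 1 3 9 4 7)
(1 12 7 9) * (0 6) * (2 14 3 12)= (0 6)(1 2 14 3 12 7 9)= [6, 2, 14, 12, 4, 5, 0, 9, 8, 1, 10, 11, 7, 13, 3]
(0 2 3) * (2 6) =(0 6 2 3) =[6, 1, 3, 0, 4, 5, 2]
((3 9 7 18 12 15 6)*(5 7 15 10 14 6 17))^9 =(3 14 12 7 17 9 6 10 18 5 15)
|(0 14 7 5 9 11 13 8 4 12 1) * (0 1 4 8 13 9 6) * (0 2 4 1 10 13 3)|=12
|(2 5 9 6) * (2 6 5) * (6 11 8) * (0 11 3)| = |(0 11 8 6 3)(5 9)| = 10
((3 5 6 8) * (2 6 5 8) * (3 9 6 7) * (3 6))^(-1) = ((2 7 6)(3 8 9))^(-1) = (2 6 7)(3 9 8)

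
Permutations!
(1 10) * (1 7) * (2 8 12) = (1 10 7)(2 8 12) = [0, 10, 8, 3, 4, 5, 6, 1, 12, 9, 7, 11, 2]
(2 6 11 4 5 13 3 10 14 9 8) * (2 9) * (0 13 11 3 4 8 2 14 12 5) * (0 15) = (0 13 4 15)(2 6 3 10 12 5 11 8 9) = [13, 1, 6, 10, 15, 11, 3, 7, 9, 2, 12, 8, 5, 4, 14, 0]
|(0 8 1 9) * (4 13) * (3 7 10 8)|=14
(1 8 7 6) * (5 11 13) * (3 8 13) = [0, 13, 2, 8, 4, 11, 1, 6, 7, 9, 10, 3, 12, 5] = (1 13 5 11 3 8 7 6)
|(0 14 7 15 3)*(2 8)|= |(0 14 7 15 3)(2 8)|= 10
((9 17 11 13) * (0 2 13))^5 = ((0 2 13 9 17 11))^5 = (0 11 17 9 13 2)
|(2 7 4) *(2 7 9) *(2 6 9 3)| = 2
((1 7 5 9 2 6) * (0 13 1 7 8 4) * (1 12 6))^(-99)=(13)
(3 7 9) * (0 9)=(0 9 3 7)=[9, 1, 2, 7, 4, 5, 6, 0, 8, 3]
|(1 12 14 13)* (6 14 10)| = |(1 12 10 6 14 13)| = 6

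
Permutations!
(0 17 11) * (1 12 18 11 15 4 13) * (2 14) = (0 17 15 4 13 1 12 18 11)(2 14) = [17, 12, 14, 3, 13, 5, 6, 7, 8, 9, 10, 0, 18, 1, 2, 4, 16, 15, 11]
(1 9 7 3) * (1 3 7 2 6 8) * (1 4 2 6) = (1 9 6 8 4 2) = [0, 9, 1, 3, 2, 5, 8, 7, 4, 6]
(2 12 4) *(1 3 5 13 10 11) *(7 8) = [0, 3, 12, 5, 2, 13, 6, 8, 7, 9, 11, 1, 4, 10] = (1 3 5 13 10 11)(2 12 4)(7 8)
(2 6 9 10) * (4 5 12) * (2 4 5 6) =[0, 1, 2, 3, 6, 12, 9, 7, 8, 10, 4, 11, 5] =(4 6 9 10)(5 12)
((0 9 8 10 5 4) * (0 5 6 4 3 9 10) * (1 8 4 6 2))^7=((0 10 2 1 8)(3 9 4 5))^7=(0 2 8 10 1)(3 5 4 9)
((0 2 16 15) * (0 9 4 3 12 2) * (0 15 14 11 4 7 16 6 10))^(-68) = (0 2 4 16 15 6 3 14 9 10 12 11 7)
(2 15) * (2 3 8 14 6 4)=(2 15 3 8 14 6 4)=[0, 1, 15, 8, 2, 5, 4, 7, 14, 9, 10, 11, 12, 13, 6, 3]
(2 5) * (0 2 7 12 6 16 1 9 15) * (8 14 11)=(0 2 5 7 12 6 16 1 9 15)(8 14 11)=[2, 9, 5, 3, 4, 7, 16, 12, 14, 15, 10, 8, 6, 13, 11, 0, 1]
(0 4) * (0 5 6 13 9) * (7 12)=[4, 1, 2, 3, 5, 6, 13, 12, 8, 0, 10, 11, 7, 9]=(0 4 5 6 13 9)(7 12)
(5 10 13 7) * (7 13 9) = (13)(5 10 9 7) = [0, 1, 2, 3, 4, 10, 6, 5, 8, 7, 9, 11, 12, 13]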